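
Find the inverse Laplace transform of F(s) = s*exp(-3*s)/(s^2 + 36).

The factor e^(-3s) signals a time shift by c = 3 (second shifting theorem).
L{cos(6t)} = s/(s^2 + 36), so L^-1{s/(s^2 + 36)} = cos(6*t).
Hence the inverse is u(t - 3) times that function evaluated at t - 3.

Heaviside(t - 3)*(cos(6*t - 18))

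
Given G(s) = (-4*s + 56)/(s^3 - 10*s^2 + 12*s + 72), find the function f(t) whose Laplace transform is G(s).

Factor the denominator: s^3 - 10*s^2 + 12*s + 72 = (s - 6)^2*(s + 2).
Partial fraction decomposition gives [-1/(s - 6)] + [4/(s - 6)^2] + [1/(s + 2)].
Invert each term: -1/(s - 6) ↔ -e^(6t); 4/(s - 6)^2 ↔ 4t·e^(6t); 1/(s + 2) ↔ e^(-2t).

f(t) = 4*t*exp(6*t) - exp(6*t) + exp(-2*t)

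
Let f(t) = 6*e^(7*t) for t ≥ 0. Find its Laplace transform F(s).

F(s) = 6/(s - 7)

L{6} = 6/s.
By the first shifting theorem, multiplying by e^(7t) replaces s with s - 7.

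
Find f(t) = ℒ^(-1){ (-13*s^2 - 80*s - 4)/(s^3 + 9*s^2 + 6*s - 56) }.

Factor the denominator: s^3 + 9*s^2 + 6*s - 56 = (s - 2)*(s + 4)*(s + 7).
Partial fraction decomposition gives [-4/(s - 2)] + [-3/(s + 7)] + [-6/(s + 4)].
Invert each term: -4/(s - 2) ↔ -4e^(2t); -3/(s + 7) ↔ -3e^(-7t); -6/(s + 4) ↔ -6e^(-4t).

f(t) = -4*exp(2*t) - 6*exp(-4*t) - 3*exp(-7*t)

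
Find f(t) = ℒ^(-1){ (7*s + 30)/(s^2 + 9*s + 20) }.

f(t) = 2*exp(-4*t) + 5*exp(-5*t)

Factor the denominator: s^2 + 9*s + 20 = (s + 4)*(s + 5).
Partial fraction decomposition gives [5/(s + 5)] + [2/(s + 4)].
Invert each term: 5/(s + 5) ↔ 5e^(-5t); 2/(s + 4) ↔ 2e^(-4t).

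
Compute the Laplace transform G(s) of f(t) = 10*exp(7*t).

L{10} = 10/s.
By the first shifting theorem, multiplying by e^(7t) replaces s with s - 7.

G(s) = 10/(s - 7)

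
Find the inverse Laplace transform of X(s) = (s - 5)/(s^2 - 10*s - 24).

exp(5*t)*cosh(7*t)

Rewrite the denominator: s^2 - 10*s - 24 = (s - 5)^2 - 49.
The form in (s - 5) signals a first-shifting-theorem factor e^(5t).
Since L{cosh(7t)} = s/(s^2 - 49), the inverse is e^(5*t)*cosh(7*t).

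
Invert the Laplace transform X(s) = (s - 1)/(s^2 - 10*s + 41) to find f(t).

f(t) = exp(5*t)*sin(4*t) + exp(5*t)*cos(4*t)

Complete the square in the denominator: s^2 - 10*s + 41 = (s - 5)^2 + 4^2.
Split the numerator to match: s - 1 = 1·(s - 5) + 1·4.
Invert each term: 1·(s - 5)/((s - 5)^2 + 16) ↔ e^(5t)cos(4t); 1·4/((s - 5)^2 + 16) ↔ e^(5t)sin(4t).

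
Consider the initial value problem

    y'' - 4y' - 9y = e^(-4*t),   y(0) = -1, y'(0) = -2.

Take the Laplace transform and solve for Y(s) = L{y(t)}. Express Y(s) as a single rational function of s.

Transform both sides with L{·}.
Using L{y''} = s^2 Y - s·y(0) - y'(0) and L{y'} = sY - y(0), with y(0) = -1, y'(0) = -2, the left side becomes (s^2 - 4*s - 9)Y - (-s + 2).
The right side is L{e^(-4*t)} = 1/(s + 4).
So (s^2 - 4*s - 9)Y = 1/(s + 4) + (-s + 2).
Divide through and combine into a single rational function.

Y(s) = (-s^2 - 2*s + 9)/(s^3 - 25*s - 36)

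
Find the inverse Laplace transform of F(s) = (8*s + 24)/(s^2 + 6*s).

Factor the denominator: s^2 + 6*s = s*(s + 6).
Partial fraction decomposition gives [4/(s + 6)] + [4/s].
Invert each term: 4/(s + 6) ↔ 4e^(-6t); 4/(s - 0) ↔ 4e^(0t).

4 + 4*exp(-6*t)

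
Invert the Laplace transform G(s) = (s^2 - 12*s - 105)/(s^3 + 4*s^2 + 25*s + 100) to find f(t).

f(t) = -4*sin(5*t) + 2*cos(5*t) - exp(-4*t)

Factor the denominator: s^3 + 4*s^2 + 25*s + 100 = (s + 4)*(s^2 + 25).
Partial fraction decomposition gives [-1/(s + 4)] + [2*s/(s^2 + 25)] + [-20/(s^2 + 25)].
Invert each term: -1/(s + 4) ↔ -e^(-4t); 2·s/(s^2 + 25) ↔ 2cos(5t); -4·5/(s^2 + 25) ↔ -4sin(5t).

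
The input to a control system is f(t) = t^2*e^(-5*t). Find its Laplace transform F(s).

F(s) = 2/(s + 5)^3

L{e^(-5t)} = 1/(s + 5).
Then apply L{t^2·g(t)} = (-1)^2 d^2/ds^2[G(s)] with G(s) = 1/(s + 5):
differentiating 2 times and applying the sign gives 2/(s + 5)^3.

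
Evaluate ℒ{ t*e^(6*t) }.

L{e^(6t)} = 1/(s - 6).
Then apply L{t·g(t)} = -d/ds[G(s)] with G(s) = 1/(s - 6):
differentiating 1 time and applying the sign gives (s - 6)^(-2).

(s - 6)^(-2)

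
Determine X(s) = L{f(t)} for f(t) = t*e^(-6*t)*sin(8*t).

L{sin(8t)} = 8/(s^2 + 64).
Multiplying by e^(-6t) shifts s → s + 6, so L{e^(-6*t)*sin(8*t)} = 8/((s + 6)^2 + 64).
Then apply L{t·g(t)} = -d/ds[G(s)] with G(s) = 8/((s + 6)^2 + 64):
differentiating 1 time and applying the sign gives 16*(s + 6)/(s^2 + 12*s + 100)^2.

X(s) = 16*(s + 6)/(s^2 + 12*s + 100)^2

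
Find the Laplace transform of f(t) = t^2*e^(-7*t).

L{e^(-7t)} = 1/(s + 7).
Then apply L{t^2·g(t)} = (-1)^2 d^2/ds^2[G(s)] with G(s) = 1/(s + 7):
differentiating 2 times and applying the sign gives 2/(s + 7)^3.

2/(s + 7)^3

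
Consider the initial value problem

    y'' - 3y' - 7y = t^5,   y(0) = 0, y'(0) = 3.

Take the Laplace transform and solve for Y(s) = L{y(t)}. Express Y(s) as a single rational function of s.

Y(s) = (3*s^6 + 120)/(s^8 - 3*s^7 - 7*s^6)

Laplace-transform each side.
Using L{y''} = s^2 Y - s·y(0) - y'(0) and L{y'} = sY - y(0), with y(0) = 0, y'(0) = 3, the left side becomes (s^2 - 3*s - 7)Y - (3).
The right side is L{t^5} = 120/s^6.
So (s^2 - 3*s - 7)Y = 120/s^6 + (3).
Divide through and combine into a single rational function.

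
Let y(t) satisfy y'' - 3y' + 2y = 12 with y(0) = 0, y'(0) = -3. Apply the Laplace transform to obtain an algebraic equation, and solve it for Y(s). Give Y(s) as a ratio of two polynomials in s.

Y(s) = (-3*s + 12)/(s^3 - 3*s^2 + 2*s)

Transform both sides with L{·}.
Using L{y''} = s^2 Y - s·y(0) - y'(0) and L{y'} = sY - y(0), with y(0) = 0, y'(0) = -3, the left side becomes (s^2 - 3*s + 2)Y - (-3).
The right side is L{12} = 12/s.
So (s^2 - 3*s + 2)Y = 12/s + (-3).
Solve for Y(s) and write it as one ratio of polynomials.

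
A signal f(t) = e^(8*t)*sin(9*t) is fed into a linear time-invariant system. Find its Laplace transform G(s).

L{sin(9t)} = 9/(s^2 + 81).
By the first shifting theorem, multiplying by e^(8t) replaces s with s - 8.

G(s) = 9/((s - 8)^2 + 81)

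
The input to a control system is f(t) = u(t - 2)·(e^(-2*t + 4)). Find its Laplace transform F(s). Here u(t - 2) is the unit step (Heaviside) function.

F(s) = exp(-2*s)/(s + 2)

By the second shifting theorem, L{u(t - c)·g(t - c)} = e^(-cs)·G(s) with c = 2 and G(s) = L{g(t)}.
L{e^(-2t)} = 1/(s + 2).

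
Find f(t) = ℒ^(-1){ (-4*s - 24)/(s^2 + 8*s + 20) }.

f(t) = -4*exp(-4*t)*sin(2*t) - 4*exp(-4*t)*cos(2*t)

Complete the square in the denominator: s^2 + 8*s + 20 = (s + 4)^2 + 2^2.
Split the numerator to match: -4*s - 24 = -4·(s + 4) - 4·2.
Invert each term: -4·(s + 4)/((s + 4)^2 + 4) ↔ -4e^(-4t)cos(2t); -4·2/((s + 4)^2 + 4) ↔ -4e^(-4t)sin(2t).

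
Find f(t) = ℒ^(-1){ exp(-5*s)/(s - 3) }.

The factor e^(-5s) signals a time shift by c = 5 (second shifting theorem).
L{e^(3t)} = 1/(s - 3), so L^-1{1/(s - 3)} = exp(3*t).
Hence the inverse is u(t - 5) times that function evaluated at t - 5.

f(t) = Heaviside(t - 5)*(exp(3*t - 15))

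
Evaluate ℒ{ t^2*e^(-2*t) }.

L{e^(-2t)} = 1/(s + 2).
Then apply L{t^2·g(t)} = (-1)^2 d^2/ds^2[G(s)] with G(s) = 1/(s + 2):
differentiating 2 times and applying the sign gives 2/(s + 2)^3.

2/(s + 2)^3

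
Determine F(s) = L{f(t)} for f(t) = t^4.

L{t^4} = 4!/s^5 = 24/s^5.

F(s) = 24/s^5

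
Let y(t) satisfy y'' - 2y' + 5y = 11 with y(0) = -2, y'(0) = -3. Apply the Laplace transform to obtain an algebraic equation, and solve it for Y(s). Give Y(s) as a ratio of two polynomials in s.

Y(s) = (-2*s^2 + s + 11)/(s^3 - 2*s^2 + 5*s)

Take the Laplace transform of both sides.
The derivative rules (L{y''} = s^2 Y - s·y(0) - y'(0) and L{y'} = sY - y(0), with y(0) = -2, y'(0) = -3) turn the left side into (s^2 - 2*s + 5)Y - (-2*s + 1).
The right side is L{11} = 11/s.
So (s^2 - 2*s + 5)Y = 11/s + (-2*s + 1).
Divide through and combine into a single rational function.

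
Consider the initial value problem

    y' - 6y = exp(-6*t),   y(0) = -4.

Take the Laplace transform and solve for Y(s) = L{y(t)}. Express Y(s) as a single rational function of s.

Apply the Laplace transform to the equation.
The derivative rules (L{y'} = sY - y(0) = sY - (-4)) turn the left side into (s - 6)Y - (-4).
The right side is L{exp(-6*t)} = 1/(s + 6).
So (s - 6)Y = 1/(s + 6) + (-4).
Solve for Y(s) and write it as one ratio of polynomials.

Y(s) = (-4*s - 23)/(s^2 - 36)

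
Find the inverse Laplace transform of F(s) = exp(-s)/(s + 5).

Heaviside(t - 1)*(exp(-5*t + 5))

The factor e^(-s) signals a time shift by c = 1 (second shifting theorem).
L{e^(-5t)} = 1/(s + 5), so L^-1{1/(s + 5)} = exp(-5*t).
Hence the inverse is u(t - 1) times that function evaluated at t - 1.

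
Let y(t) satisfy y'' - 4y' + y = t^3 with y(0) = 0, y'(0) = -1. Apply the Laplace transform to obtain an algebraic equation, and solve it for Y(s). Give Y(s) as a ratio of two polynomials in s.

Laplace-transform each side.
The derivative rules (L{y''} = s^2 Y - s·y(0) - y'(0) and L{y'} = sY - y(0), with y(0) = 0, y'(0) = -1) turn the left side into (s^2 - 4*s + 1)Y - (-1).
The right side is L{t^3} = 6/s^4.
So (s^2 - 4*s + 1)Y = 6/s^4 + (-1).
Solve for Y(s) and write it as one ratio of polynomials.

Y(s) = (-s^4 + 6)/(s^6 - 4*s^5 + s^4)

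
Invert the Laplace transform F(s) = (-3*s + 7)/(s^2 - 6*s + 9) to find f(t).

Factor the denominator: s^2 - 6*s + 9 = (s - 3)^2.
Partial fraction decomposition gives [-3/(s - 3)] + [-2/(s - 3)^2].
Invert each term: -3/(s - 3) ↔ -3e^(3t); -2/(s - 3)^2 ↔ -2t·e^(3t).

f(t) = -2*t*exp(3*t) - 3*exp(3*t)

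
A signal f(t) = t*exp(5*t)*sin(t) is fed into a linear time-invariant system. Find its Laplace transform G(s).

L{sin(t)} = 1/(s^2 + 1).
Multiplying by e^(5t) shifts s → s - 5, so L{exp(5*t)*sin(t)} = 1/((s - 5)^2 + 1).
Then apply L{t·g(t)} = -d/ds[H(s)] with H(s) = 1/((s - 5)^2 + 1):
differentiating 1 time and applying the sign gives 2*(s - 5)/(s^2 - 10*s + 26)^2.

G(s) = 2*(s - 5)/(s^2 - 10*s + 26)^2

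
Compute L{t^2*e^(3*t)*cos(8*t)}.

2*(s - 3)*(s^2 - 6*s - 183)/(s^2 - 6*s + 73)^3

L{cos(8t)} = s/(s^2 + 64).
Multiplying by e^(3t) shifts s → s - 3, so L{e^(3*t)*cos(8*t)} = (s - 3)/((s - 3)^2 + 64).
Then apply L{t^2·g(t)} = (-1)^2 d^2/ds^2[G(s)] with G(s) = (s - 3)/((s - 3)^2 + 64):
differentiating 2 times and applying the sign gives 2*(s - 3)*(s^2 - 6*s - 183)/(s^2 - 6*s + 73)^3.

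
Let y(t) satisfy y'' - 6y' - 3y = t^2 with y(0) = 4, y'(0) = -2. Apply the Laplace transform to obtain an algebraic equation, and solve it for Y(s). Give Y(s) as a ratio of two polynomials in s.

Y(s) = (4*s^4 - 26*s^3 + 2)/(s^5 - 6*s^4 - 3*s^3)

Laplace-transform each side.
The derivative rules (L{y''} = s^2 Y - s·y(0) - y'(0) and L{y'} = sY - y(0), with y(0) = 4, y'(0) = -2) turn the left side into (s^2 - 6*s - 3)Y - (4*s - 26).
The right side is L{t^2} = 2/s^3.
So (s^2 - 6*s - 3)Y = 2/s^3 + (4*s - 26).
Solve for Y(s) and write it as one ratio of polynomials.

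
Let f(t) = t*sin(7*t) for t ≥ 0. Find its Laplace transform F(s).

F(s) = 14*s/(s^2 + 49)^2

L{sin(7t)} = 7/(s^2 + 49).
Then apply L{t·g(t)} = -d/ds[G(s)] with G(s) = 7/(s^2 + 49):
differentiating 1 time and applying the sign gives 14*s/(s^2 + 49)^2.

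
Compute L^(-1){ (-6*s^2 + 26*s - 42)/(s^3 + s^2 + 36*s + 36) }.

5*sin(6*t) - 4*cos(6*t) - 2*exp(-t)

Factor the denominator: s^3 + s^2 + 36*s + 36 = (s + 1)*(s^2 + 36).
Partial fraction decomposition gives [-2/(s + 1)] + [-4*s/(s^2 + 36)] + [30/(s^2 + 36)].
Invert each term: -2/(s + 1) ↔ -2e^(-t); -4·s/(s^2 + 36) ↔ -4cos(6t); 5·6/(s^2 + 36) ↔ 5sin(6t).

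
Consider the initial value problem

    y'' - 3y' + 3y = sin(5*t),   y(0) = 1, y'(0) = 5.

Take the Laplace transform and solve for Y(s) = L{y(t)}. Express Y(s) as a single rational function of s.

Y(s) = (s^3 + 2*s^2 + 25*s + 55)/(s^4 - 3*s^3 + 28*s^2 - 75*s + 75)

Transform both sides with L{·}.
Using L{y''} = s^2 Y - s·y(0) - y'(0) and L{y'} = sY - y(0), with y(0) = 1, y'(0) = 5, the left side becomes (s^2 - 3*s + 3)Y - (s + 2).
The right side is L{sin(5*t)} = 5/(s^2 + 25).
So (s^2 - 3*s + 3)Y = 5/(s^2 + 25) + (s + 2).
Solve for Y(s) and write it as one ratio of polynomials.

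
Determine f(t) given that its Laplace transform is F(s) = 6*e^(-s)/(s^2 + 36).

f(t) = Heaviside(t - 1)*(sin(6*t - 6))

The factor e^(-s) signals a time shift by c = 1 (second shifting theorem).
L{sin(6t)} = 6/(s^2 + 36), so L^-1{6/(s^2 + 36)} = sin(6*t).
Hence the inverse is u(t - 1) times that function evaluated at t - 1.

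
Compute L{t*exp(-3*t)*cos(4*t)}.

(s - 1)*(s + 7)/(s^2 + 6*s + 25)^2

L{cos(4t)} = s/(s^2 + 16).
Multiplying by e^(-3t) shifts s → s + 3, so L{exp(-3*t)*cos(4*t)} = (s + 3)/((s + 3)^2 + 16).
Then apply L{t·g(t)} = -d/ds[G(s)] with G(s) = (s + 3)/((s + 3)^2 + 16):
differentiating 1 time and applying the sign gives (s - 1)*(s + 7)/(s^2 + 6*s + 25)^2.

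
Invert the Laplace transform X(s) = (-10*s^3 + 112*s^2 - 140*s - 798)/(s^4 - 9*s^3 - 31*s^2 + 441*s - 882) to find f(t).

f(t) = 5*exp(7*t) - 6*exp(6*t) - 4*exp(3*t) - 5*exp(-7*t)

Factor the denominator: s^4 - 9*s^3 - 31*s^2 + 441*s - 882 = (s - 7)*(s - 6)*(s - 3)*(s + 7).
Partial fraction decomposition gives [-5/(s + 7)] + [5/(s - 7)] + [-6/(s - 6)] + [-4/(s - 3)].
Invert each term: -5/(s + 7) ↔ -5e^(-7t); 5/(s - 7) ↔ 5e^(7t); -6/(s - 6) ↔ -6e^(6t); -4/(s - 3) ↔ -4e^(3t).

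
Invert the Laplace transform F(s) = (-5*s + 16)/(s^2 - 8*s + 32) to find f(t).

f(t) = -exp(4*t)*sin(4*t) - 5*exp(4*t)*cos(4*t)

Complete the square in the denominator: s^2 - 8*s + 32 = (s - 4)^2 + 4^2.
Split the numerator to match: -5*s + 16 = -5·(s - 4) - 1·4.
Invert each term: -5·(s - 4)/((s - 4)^2 + 16) ↔ -5e^(4t)cos(4t); -1·4/((s - 4)^2 + 16) ↔ -e^(4t)sin(4t).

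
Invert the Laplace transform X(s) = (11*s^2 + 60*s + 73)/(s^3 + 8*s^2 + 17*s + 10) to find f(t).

Factor the denominator: s^3 + 8*s^2 + 17*s + 10 = (s + 1)*(s + 2)*(s + 5).
Partial fraction decomposition gives [1/(s + 2)] + [4/(s + 5)] + [6/(s + 1)].
Invert each term: 1/(s + 2) ↔ e^(-2t); 4/(s + 5) ↔ 4e^(-5t); 6/(s + 1) ↔ 6e^(-t).

f(t) = 6*exp(-t) + exp(-2*t) + 4*exp(-5*t)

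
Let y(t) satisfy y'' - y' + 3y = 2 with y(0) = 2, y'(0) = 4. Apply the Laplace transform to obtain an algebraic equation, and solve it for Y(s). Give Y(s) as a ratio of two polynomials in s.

Y(s) = (2*s^2 + 2*s + 2)/(s^3 - s^2 + 3*s)

Transform both sides with L{·}.
Using L{y''} = s^2 Y - s·y(0) - y'(0) and L{y'} = sY - y(0), with y(0) = 2, y'(0) = 4, the left side becomes (s^2 - s + 3)Y - (2*s + 2).
The right side is L{2} = 2/s.
So (s^2 - s + 3)Y = 2/s + (2*s + 2).
Isolate Y and clear denominators.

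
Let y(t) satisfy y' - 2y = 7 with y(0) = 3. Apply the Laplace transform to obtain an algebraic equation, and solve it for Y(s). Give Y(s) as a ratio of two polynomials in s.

Y(s) = (3*s + 7)/(s^2 - 2*s)

Transform both sides with L{·}.
With L{y'} = sY - y(0) = sY - 3: the LHS transforms to (s - 2)Y - (3).
The right side is L{7} = 7/s.
So (s - 2)Y = 7/s + (3).
Divide through and combine into a single rational function.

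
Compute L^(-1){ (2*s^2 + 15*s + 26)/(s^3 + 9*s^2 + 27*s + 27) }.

-t^2*exp(-3*t)/2 + 3*t*exp(-3*t) + 2*exp(-3*t)

Factor the denominator: s^3 + 9*s^2 + 27*s + 27 = (s + 3)^3.
Partial fraction decomposition gives [2/(s + 3)] + [3/(s + 3)^2] + [-1/(s + 3)^3].
Invert each term: 2/(s + 3) ↔ 2e^(-3t); 3/(s + 3)^2 ↔ 3t·e^(-3t); -1/(s + 3)^3 ↔ (-1/2)t^2·e^(-3t).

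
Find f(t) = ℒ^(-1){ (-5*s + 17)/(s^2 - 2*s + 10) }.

Complete the square in the denominator: s^2 - 2*s + 10 = (s - 1)^2 + 3^2.
Split the numerator to match: -5*s + 17 = -5·(s - 1) + 4·3.
Invert each term: -5·(s - 1)/((s - 1)^2 + 9) ↔ -5e^(t)cos(3t); 4·3/((s - 1)^2 + 9) ↔ 4e^(t)sin(3t).

f(t) = 4*exp(t)*sin(3*t) - 5*exp(t)*cos(3*t)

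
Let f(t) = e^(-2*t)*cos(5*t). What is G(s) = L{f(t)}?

L{cos(5t)} = s/(s^2 + 25).
By the first shifting theorem, multiplying by e^(-2t) replaces s with s + 2.

G(s) = (s + 2)/((s + 2)^2 + 25)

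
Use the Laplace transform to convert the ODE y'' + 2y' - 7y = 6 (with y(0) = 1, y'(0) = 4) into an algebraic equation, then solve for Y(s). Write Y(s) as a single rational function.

Y(s) = (s^2 + 6*s + 6)/(s^3 + 2*s^2 - 7*s)

Transform both sides with L{·}.
Using L{y''} = s^2 Y - s·y(0) - y'(0) and L{y'} = sY - y(0), with y(0) = 1, y'(0) = 4, the left side becomes (s^2 + 2*s - 7)Y - (s + 6).
The right side is L{6} = 6/s.
So (s^2 + 2*s - 7)Y = 6/s + (s + 6).
Divide through and combine into a single rational function.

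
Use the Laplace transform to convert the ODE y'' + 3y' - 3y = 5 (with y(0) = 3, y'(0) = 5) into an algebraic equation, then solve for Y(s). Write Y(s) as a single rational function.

Y(s) = (3*s^2 + 14*s + 5)/(s^3 + 3*s^2 - 3*s)

Take the Laplace transform of both sides.
The derivative rules (L{y''} = s^2 Y - s·y(0) - y'(0) and L{y'} = sY - y(0), with y(0) = 3, y'(0) = 5) turn the left side into (s^2 + 3*s - 3)Y - (3*s + 14).
The right side is L{5} = 5/s.
So (s^2 + 3*s - 3)Y = 5/s + (3*s + 14).
Isolate Y and clear denominators.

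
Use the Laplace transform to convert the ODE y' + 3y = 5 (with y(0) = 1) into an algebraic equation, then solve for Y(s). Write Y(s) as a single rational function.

Laplace-transform each side.
Using L{y'} = sY - y(0) = sY - 1, the left side becomes (s + 3)Y - (1).
The right side is L{5} = 5/s.
So (s + 3)Y = 5/s + (1).
Divide through and combine into a single rational function.

Y(s) = (s + 5)/(s^2 + 3*s)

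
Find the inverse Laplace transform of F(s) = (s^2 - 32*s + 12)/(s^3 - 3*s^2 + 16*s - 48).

Factor the denominator: s^3 - 3*s^2 + 16*s - 48 = (s - 3)*(s^2 + 16).
Partial fraction decomposition gives [-3/(s - 3)] + [4*s/(s^2 + 16)] + [-20/(s^2 + 16)].
Invert each term: -3/(s - 3) ↔ -3e^(3t); 4·s/(s^2 + 16) ↔ 4cos(4t); -5·4/(s^2 + 16) ↔ -5sin(4t).

-3*exp(3*t) - 5*sin(4*t) + 4*cos(4*t)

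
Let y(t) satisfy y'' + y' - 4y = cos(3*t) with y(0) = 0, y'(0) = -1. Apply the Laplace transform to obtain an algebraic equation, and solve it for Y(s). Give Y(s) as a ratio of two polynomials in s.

Y(s) = (-s^2 + s - 9)/(s^4 + s^3 + 5*s^2 + 9*s - 36)

Laplace-transform each side.
The derivative rules (L{y''} = s^2 Y - s·y(0) - y'(0) and L{y'} = sY - y(0), with y(0) = 0, y'(0) = -1) turn the left side into (s^2 + s - 4)Y - (-1).
The right side is L{cos(3*t)} = s/(s^2 + 9).
So (s^2 + s - 4)Y = s/(s^2 + 9) + (-1).
Isolate Y and clear denominators.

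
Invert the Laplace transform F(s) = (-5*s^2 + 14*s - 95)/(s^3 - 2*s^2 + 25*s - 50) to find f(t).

f(t) = -3*exp(2*t) + 2*sin(5*t) - 2*cos(5*t)

Factor the denominator: s^3 - 2*s^2 + 25*s - 50 = (s - 2)*(s^2 + 25).
Partial fraction decomposition gives [-3/(s - 2)] + [-2*s/(s^2 + 25)] + [10/(s^2 + 25)].
Invert each term: -3/(s - 2) ↔ -3e^(2t); -2·s/(s^2 + 25) ↔ -2cos(5t); 2·5/(s^2 + 25) ↔ 2sin(5t).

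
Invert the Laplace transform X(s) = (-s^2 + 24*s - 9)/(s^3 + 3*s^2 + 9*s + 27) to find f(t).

f(t) = 4*sin(3*t) + 4*cos(3*t) - 5*exp(-3*t)

Factor the denominator: s^3 + 3*s^2 + 9*s + 27 = (s + 3)*(s^2 + 9).
Partial fraction decomposition gives [-5/(s + 3)] + [4*s/(s^2 + 9)] + [12/(s^2 + 9)].
Invert each term: -5/(s + 3) ↔ -5e^(-3t); 4·s/(s^2 + 9) ↔ 4cos(3t); 4·3/(s^2 + 9) ↔ 4sin(3t).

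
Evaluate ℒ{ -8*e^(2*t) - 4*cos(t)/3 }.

Apply the Laplace transform termwise.
(-4/3)·[L{cos(t)} = s/(s^2 + 1)]; (-8)·[L{e^(2t)} = 1/(s - 2)].

-4*s/(3*(s^2 + 1)) - 8/(s - 2)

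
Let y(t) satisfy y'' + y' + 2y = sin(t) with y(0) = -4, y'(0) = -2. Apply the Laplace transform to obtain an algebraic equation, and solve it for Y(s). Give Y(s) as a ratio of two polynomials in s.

Y(s) = (-4*s^3 - 6*s^2 - 4*s - 5)/(s^4 + s^3 + 3*s^2 + s + 2)

Laplace-transform each side.
Using L{y''} = s^2 Y - s·y(0) - y'(0) and L{y'} = sY - y(0), with y(0) = -4, y'(0) = -2, the left side becomes (s^2 + s + 2)Y - (-4*s - 6).
The right side is L{sin(t)} = 1/(s^2 + 1).
So (s^2 + s + 2)Y = 1/(s^2 + 1) + (-4*s - 6).
Isolate Y and clear denominators.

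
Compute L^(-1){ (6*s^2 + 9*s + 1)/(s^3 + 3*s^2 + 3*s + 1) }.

Factor the denominator: s^3 + 3*s^2 + 3*s + 1 = (s + 1)^3.
Partial fraction decomposition gives [6/(s + 1)] + [-3/(s + 1)^2] + [-2/(s + 1)^3].
Invert each term: 6/(s + 1) ↔ 6e^(-t); -3/(s + 1)^2 ↔ -3t·e^(-t); -2/(s + 1)^3 ↔ (-1)t^2·e^(-t).

-t^2*exp(-t) - 3*t*exp(-t) + 6*exp(-t)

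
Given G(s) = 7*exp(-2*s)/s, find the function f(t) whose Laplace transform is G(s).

The factor e^(-2s) signals a time shift by c = 2 (second shifting theorem).
L{7} = 7/s, so L^-1{7/s} = 7.
Hence the inverse is u(t - 2) times that function evaluated at t - 2.

f(t) = Heaviside(t - 2)*(7)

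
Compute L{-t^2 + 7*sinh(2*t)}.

Apply the Laplace transform termwise.
(7)·[L{sinh(2t)} = 2/(s^2 - 4)]; (-1)·[L{t^2} = 2!/s^3 = 2/s^3].

14/(s^2 - 4) - 2/s^3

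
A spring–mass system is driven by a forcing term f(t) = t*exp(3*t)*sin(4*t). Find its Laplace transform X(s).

X(s) = 8*(s - 3)/(s^2 - 6*s + 25)^2

L{sin(4t)} = 4/(s^2 + 16).
Multiplying by e^(3t) shifts s → s - 3, so L{exp(3*t)*sin(4*t)} = 4/((s - 3)^2 + 16).
Then apply L{t·g(t)} = -d/ds[G(s)] with G(s) = 4/((s - 3)^2 + 16):
differentiating 1 time and applying the sign gives 8*(s - 3)/(s^2 - 6*s + 25)^2.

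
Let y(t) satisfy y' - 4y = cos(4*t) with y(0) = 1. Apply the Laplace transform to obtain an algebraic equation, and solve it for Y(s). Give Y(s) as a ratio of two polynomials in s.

Y(s) = (s^2 + s + 16)/(s^3 - 4*s^2 + 16*s - 64)

Transform both sides with L{·}.
With L{y'} = sY - y(0) = sY - 1: the LHS transforms to (s - 4)Y - (1).
The right side is L{cos(4*t)} = s/(s^2 + 16).
So (s - 4)Y = s/(s^2 + 16) + (1).
Solve for Y(s) and write it as one ratio of polynomials.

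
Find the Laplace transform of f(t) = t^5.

120/s^6

L{t^5} = 5!/s^6 = 120/s^6.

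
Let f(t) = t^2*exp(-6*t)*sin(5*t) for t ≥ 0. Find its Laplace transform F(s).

L{sin(5t)} = 5/(s^2 + 25).
Multiplying by e^(-6t) shifts s → s + 6, so L{exp(-6*t)*sin(5*t)} = 5/((s + 6)^2 + 25).
Then apply L{t^2·g(t)} = (-1)^2 d^2/ds^2[G(s)] with G(s) = 5/((s + 6)^2 + 25):
differentiating 2 times and applying the sign gives 10*(3*s^2 + 36*s + 83)/(s^2 + 12*s + 61)^3.

F(s) = 10*(3*s^2 + 36*s + 83)/(s^2 + 12*s + 61)^3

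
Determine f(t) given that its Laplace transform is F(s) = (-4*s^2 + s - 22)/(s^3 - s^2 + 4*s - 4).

f(t) = -5*exp(t) + sin(2*t) + cos(2*t)

Factor the denominator: s^3 - s^2 + 4*s - 4 = (s - 1)*(s^2 + 4).
Partial fraction decomposition gives [-5/(s - 1)] + [s/(s^2 + 4)] + [2/(s^2 + 4)].
Invert each term: -5/(s - 1) ↔ -5e^(t); 1·s/(s^2 + 4) ↔ cos(2t); 1·2/(s^2 + 4) ↔ sin(2t).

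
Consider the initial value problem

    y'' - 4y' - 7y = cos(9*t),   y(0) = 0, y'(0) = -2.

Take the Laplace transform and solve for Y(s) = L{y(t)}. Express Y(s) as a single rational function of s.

Y(s) = (-2*s^2 + s - 162)/(s^4 - 4*s^3 + 74*s^2 - 324*s - 567)

Laplace-transform each side.
The derivative rules (L{y''} = s^2 Y - s·y(0) - y'(0) and L{y'} = sY - y(0), with y(0) = 0, y'(0) = -2) turn the left side into (s^2 - 4*s - 7)Y - (-2).
The right side is L{cos(9*t)} = s/(s^2 + 81).
So (s^2 - 4*s - 7)Y = s/(s^2 + 81) + (-2).
Isolate Y and clear denominators.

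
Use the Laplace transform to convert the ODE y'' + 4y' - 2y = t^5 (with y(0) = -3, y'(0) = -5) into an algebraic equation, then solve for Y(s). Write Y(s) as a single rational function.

Y(s) = (-3*s^7 - 17*s^6 + 120)/(s^8 + 4*s^7 - 2*s^6)

Transform both sides with L{·}.
Using L{y''} = s^2 Y - s·y(0) - y'(0) and L{y'} = sY - y(0), with y(0) = -3, y'(0) = -5, the left side becomes (s^2 + 4*s - 2)Y - (-3*s - 17).
The right side is L{t^5} = 120/s^6.
So (s^2 + 4*s - 2)Y = 120/s^6 + (-3*s - 17).
Solve for Y(s) and write it as one ratio of polynomials.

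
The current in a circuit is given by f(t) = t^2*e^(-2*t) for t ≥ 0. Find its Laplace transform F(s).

F(s) = 2/(s + 2)^3

L{e^(-2t)} = 1/(s + 2).
Then apply L{t^2·g(t)} = (-1)^2 d^2/ds^2[G(s)] with G(s) = 1/(s + 2):
differentiating 2 times and applying the sign gives 2/(s + 2)^3.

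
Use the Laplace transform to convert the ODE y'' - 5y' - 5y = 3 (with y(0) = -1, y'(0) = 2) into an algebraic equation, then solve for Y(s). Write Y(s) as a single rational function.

Y(s) = (-s^2 + 7*s + 3)/(s^3 - 5*s^2 - 5*s)

Transform both sides with L{·}.
With L{y''} = s^2 Y - s·y(0) - y'(0) and L{y'} = sY - y(0), with y(0) = -1, y'(0) = 2: the LHS transforms to (s^2 - 5*s - 5)Y - (-s + 7).
The right side is L{3} = 3/s.
So (s^2 - 5*s - 5)Y = 3/s + (-s + 7).
Divide through and combine into a single rational function.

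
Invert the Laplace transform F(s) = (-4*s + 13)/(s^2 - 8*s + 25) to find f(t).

f(t) = -exp(4*t)*sin(3*t) - 4*exp(4*t)*cos(3*t)

Complete the square in the denominator: s^2 - 8*s + 25 = (s - 4)^2 + 3^2.
Split the numerator to match: -4*s + 13 = -4·(s - 4) - 1·3.
Invert each term: -4·(s - 4)/((s - 4)^2 + 9) ↔ -4e^(4t)cos(3t); -1·3/((s - 4)^2 + 9) ↔ -e^(4t)sin(3t).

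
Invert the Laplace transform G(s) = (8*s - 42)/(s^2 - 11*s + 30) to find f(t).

Factor the denominator: s^2 - 11*s + 30 = (s - 6)*(s - 5).
Partial fraction decomposition gives [6/(s - 6)] + [2/(s - 5)].
Invert each term: 6/(s - 6) ↔ 6e^(6t); 2/(s - 5) ↔ 2e^(5t).

f(t) = 6*exp(6*t) + 2*exp(5*t)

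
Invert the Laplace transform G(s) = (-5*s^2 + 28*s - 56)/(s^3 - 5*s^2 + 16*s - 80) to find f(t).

f(t) = -exp(5*t) + 2*sin(4*t) - 4*cos(4*t)

Factor the denominator: s^3 - 5*s^2 + 16*s - 80 = (s - 5)*(s^2 + 16).
Partial fraction decomposition gives [-1/(s - 5)] + [-4*s/(s^2 + 16)] + [8/(s^2 + 16)].
Invert each term: -1/(s - 5) ↔ -e^(5t); -4·s/(s^2 + 16) ↔ -4cos(4t); 2·4/(s^2 + 16) ↔ 2sin(4t).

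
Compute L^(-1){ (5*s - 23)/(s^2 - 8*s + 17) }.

Complete the square in the denominator: s^2 - 8*s + 17 = (s - 4)^2 + 1^2.
Split the numerator to match: 5*s - 23 = 5·(s - 4) - 3·1.
Invert each term: 5·(s - 4)/((s - 4)^2 + 1) ↔ 5e^(4t)cos(t); -3·1/((s - 4)^2 + 1) ↔ -3e^(4t)sin(t).

-3*exp(4*t)*sin(t) + 5*exp(4*t)*cos(t)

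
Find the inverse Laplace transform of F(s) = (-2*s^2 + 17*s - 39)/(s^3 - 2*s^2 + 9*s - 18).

-exp(2*t) + 5*sin(3*t) - cos(3*t)

Factor the denominator: s^3 - 2*s^2 + 9*s - 18 = (s - 2)*(s^2 + 9).
Partial fraction decomposition gives [-1/(s - 2)] + [-s/(s^2 + 9)] + [15/(s^2 + 9)].
Invert each term: -1/(s - 2) ↔ -e^(2t); -1·s/(s^2 + 9) ↔ -cos(3t); 5·3/(s^2 + 9) ↔ 5sin(3t).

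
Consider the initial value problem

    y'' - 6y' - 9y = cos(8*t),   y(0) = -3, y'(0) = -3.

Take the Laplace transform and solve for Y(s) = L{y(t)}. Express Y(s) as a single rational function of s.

Y(s) = (-3*s^3 + 15*s^2 - 191*s + 960)/(s^4 - 6*s^3 + 55*s^2 - 384*s - 576)

Laplace-transform each side.
With L{y''} = s^2 Y - s·y(0) - y'(0) and L{y'} = sY - y(0), with y(0) = -3, y'(0) = -3: the LHS transforms to (s^2 - 6*s - 9)Y - (-3*s + 15).
The right side is L{cos(8*t)} = s/(s^2 + 64).
So (s^2 - 6*s - 9)Y = s/(s^2 + 64) + (-3*s + 15).
Solve for Y(s) and write it as one ratio of polynomials.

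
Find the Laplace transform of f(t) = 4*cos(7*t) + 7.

4*s/(s^2 + 49) + 7/s

The transform is linear, so treat each term independently.
(4)·[L{cos(7t)} = s/(s^2 + 49)]; L{7} = 7/s.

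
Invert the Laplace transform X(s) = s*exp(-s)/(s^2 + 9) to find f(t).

f(t) = Heaviside(t - 1)*(cos(3*t - 3))

The factor e^(-s) signals a time shift by c = 1 (second shifting theorem).
L{cos(3t)} = s/(s^2 + 9), so L^-1{s/(s^2 + 9)} = cos(3*t).
Hence the inverse is u(t - 1) times that function evaluated at t - 1.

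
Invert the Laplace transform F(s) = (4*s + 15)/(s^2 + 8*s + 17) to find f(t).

f(t) = -exp(-4*t)*sin(t) + 4*exp(-4*t)*cos(t)

Complete the square in the denominator: s^2 + 8*s + 17 = (s + 4)^2 + 1^2.
Split the numerator to match: 4*s + 15 = 4·(s + 4) - 1·1.
Invert each term: 4·(s + 4)/((s + 4)^2 + 1) ↔ 4e^(-4t)cos(t); -1·1/((s + 4)^2 + 1) ↔ -e^(-4t)sin(t).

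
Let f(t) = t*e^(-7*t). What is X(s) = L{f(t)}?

X(s) = (s + 7)^(-2)

L{e^(-7t)} = 1/(s + 7).
Then apply L{t·g(t)} = -d/ds[G(s)] with G(s) = 1/(s + 7):
differentiating 1 time and applying the sign gives (s + 7)^(-2).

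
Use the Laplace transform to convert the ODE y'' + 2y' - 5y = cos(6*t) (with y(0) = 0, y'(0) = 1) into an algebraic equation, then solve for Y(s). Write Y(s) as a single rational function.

Y(s) = (s^2 + s + 36)/(s^4 + 2*s^3 + 31*s^2 + 72*s - 180)

Laplace-transform each side.
The derivative rules (L{y''} = s^2 Y - s·y(0) - y'(0) and L{y'} = sY - y(0), with y(0) = 0, y'(0) = 1) turn the left side into (s^2 + 2*s - 5)Y - (1).
The right side is L{cos(6*t)} = s/(s^2 + 36).
So (s^2 + 2*s - 5)Y = s/(s^2 + 36) + (1).
Divide through and combine into a single rational function.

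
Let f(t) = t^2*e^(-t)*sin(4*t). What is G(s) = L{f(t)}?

L{sin(4t)} = 4/(s^2 + 16).
Multiplying by e^(-t) shifts s → s + 1, so L{e^(-t)*sin(4*t)} = 4/((s + 1)^2 + 16).
Then apply L{t^2·g(t)} = (-1)^2 d^2/ds^2[H(s)] with H(s) = 4/((s + 1)^2 + 16):
differentiating 2 times and applying the sign gives 8*(3*s^2 + 6*s - 13)/(s^2 + 2*s + 17)^3.

G(s) = 8*(3*s^2 + 6*s - 13)/(s^2 + 2*s + 17)^3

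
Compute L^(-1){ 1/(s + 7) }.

Since L{e^(-7t)} = 1/(s + 7), the inverse is exp(-7*t).

exp(-7*t)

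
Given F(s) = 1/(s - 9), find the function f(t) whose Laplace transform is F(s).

f(t) = exp(9*t)

Since L{e^(9t)} = 1/(s - 9), the inverse is exp(9*t).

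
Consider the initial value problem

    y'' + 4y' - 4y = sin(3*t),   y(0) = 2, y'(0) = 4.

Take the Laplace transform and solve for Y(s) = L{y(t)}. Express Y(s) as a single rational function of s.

Take the Laplace transform of both sides.
The derivative rules (L{y''} = s^2 Y - s·y(0) - y'(0) and L{y'} = sY - y(0), with y(0) = 2, y'(0) = 4) turn the left side into (s^2 + 4*s - 4)Y - (2*s + 12).
The right side is L{sin(3*t)} = 3/(s^2 + 9).
So (s^2 + 4*s - 4)Y = 3/(s^2 + 9) + (2*s + 12).
Solve for Y(s) and write it as one ratio of polynomials.

Y(s) = (2*s^3 + 12*s^2 + 18*s + 111)/(s^4 + 4*s^3 + 5*s^2 + 36*s - 36)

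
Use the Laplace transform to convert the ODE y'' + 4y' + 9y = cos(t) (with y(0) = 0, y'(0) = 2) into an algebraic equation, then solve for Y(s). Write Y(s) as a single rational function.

Y(s) = (2*s^2 + s + 2)/(s^4 + 4*s^3 + 10*s^2 + 4*s + 9)

Transform both sides with L{·}.
With L{y''} = s^2 Y - s·y(0) - y'(0) and L{y'} = sY - y(0), with y(0) = 0, y'(0) = 2: the LHS transforms to (s^2 + 4*s + 9)Y - (2).
The right side is L{cos(t)} = s/(s^2 + 1).
So (s^2 + 4*s + 9)Y = s/(s^2 + 1) + (2).
Divide through and combine into a single rational function.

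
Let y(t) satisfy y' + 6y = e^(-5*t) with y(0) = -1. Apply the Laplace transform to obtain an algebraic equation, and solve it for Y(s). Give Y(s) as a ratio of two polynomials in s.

Apply the Laplace transform to the equation.
The derivative rules (L{y'} = sY - y(0) = sY - (-1)) turn the left side into (s + 6)Y - (-1).
The right side is L{e^(-5*t)} = 1/(s + 5).
So (s + 6)Y = 1/(s + 5) + (-1).
Divide through and combine into a single rational function.

Y(s) = (-s - 4)/(s^2 + 11*s + 30)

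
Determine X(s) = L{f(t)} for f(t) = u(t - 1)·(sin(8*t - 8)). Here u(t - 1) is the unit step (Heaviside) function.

X(s) = 8*exp(-s)/(s^2 + 64)

By the second shifting theorem, L{u(t - c)·g(t - c)} = e^(-cs)·G(s) with c = 1 and G(s) = L{g(t)}.
L{sin(8t)} = 8/(s^2 + 64).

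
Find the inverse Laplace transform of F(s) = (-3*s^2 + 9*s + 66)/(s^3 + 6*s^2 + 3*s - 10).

4*exp(t) - 4*exp(-2*t) - 3*exp(-5*t)

Factor the denominator: s^3 + 6*s^2 + 3*s - 10 = (s - 1)*(s + 2)*(s + 5).
Partial fraction decomposition gives [-3/(s + 5)] + [4/(s - 1)] + [-4/(s + 2)].
Invert each term: -3/(s + 5) ↔ -3e^(-5t); 4/(s - 1) ↔ 4e^(t); -4/(s + 2) ↔ -4e^(-2t).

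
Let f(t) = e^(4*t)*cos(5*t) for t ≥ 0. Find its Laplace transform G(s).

L{cos(5t)} = s/(s^2 + 25).
By the first shifting theorem, multiplying by e^(4t) replaces s with s - 4.

G(s) = (s - 4)/((s - 4)^2 + 25)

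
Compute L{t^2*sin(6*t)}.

36*(s^2 - 12)/(s^2 + 36)^3

L{sin(6t)} = 6/(s^2 + 36).
Then apply L{t^2·g(t)} = (-1)^2 d^2/ds^2[G(s)] with G(s) = 6/(s^2 + 36):
differentiating 2 times and applying the sign gives 36*(s^2 - 12)/(s^2 + 36)^3.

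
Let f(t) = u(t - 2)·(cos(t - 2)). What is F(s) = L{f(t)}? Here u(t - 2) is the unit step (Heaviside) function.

By the second shifting theorem, L{u(t - c)·g(t - c)} = e^(-cs)·G(s) with c = 2 and G(s) = L{g(t)}.
L{cos(t)} = s/(s^2 + 1).

F(s) = s*exp(-2*s)/(s^2 + 1)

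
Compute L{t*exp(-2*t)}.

(s + 2)^(-2)

L{e^(-2t)} = 1/(s + 2).
Then apply L{t·g(t)} = -d/ds[G(s)] with G(s) = 1/(s + 2):
differentiating 1 time and applying the sign gives (s + 2)^(-2).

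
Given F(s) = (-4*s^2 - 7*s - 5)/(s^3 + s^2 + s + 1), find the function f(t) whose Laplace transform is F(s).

f(t) = -4*sin(t) - 3*cos(t) - exp(-t)

Factor the denominator: s^3 + s^2 + s + 1 = (s + 1)*(s^2 + 1).
Partial fraction decomposition gives [-1/(s + 1)] + [-3*s/(s^2 + 1)] + [-4/(s^2 + 1)].
Invert each term: -1/(s + 1) ↔ -e^(-t); -3·s/(s^2 + 1) ↔ -3cos(t); -4·1/(s^2 + 1) ↔ -4sin(t).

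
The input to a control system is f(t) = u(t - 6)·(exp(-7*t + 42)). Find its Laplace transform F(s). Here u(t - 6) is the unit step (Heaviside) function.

F(s) = exp(-6*s)/(s + 7)

By the second shifting theorem, L{u(t - c)·g(t - c)} = e^(-cs)·G(s) with c = 6 and G(s) = L{g(t)}.
L{e^(-7t)} = 1/(s + 7).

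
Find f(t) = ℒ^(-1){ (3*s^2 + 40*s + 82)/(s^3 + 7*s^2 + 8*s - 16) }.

f(t) = 6*t*exp(-4*t) + 5*exp(t) - 2*exp(-4*t)

Factor the denominator: s^3 + 7*s^2 + 8*s - 16 = (s - 1)*(s + 4)^2.
Partial fraction decomposition gives [-2/(s + 4)] + [6/(s + 4)^2] + [5/(s - 1)].
Invert each term: -2/(s + 4) ↔ -2e^(-4t); 6/(s + 4)^2 ↔ 6t·e^(-4t); 5/(s - 1) ↔ 5e^(t).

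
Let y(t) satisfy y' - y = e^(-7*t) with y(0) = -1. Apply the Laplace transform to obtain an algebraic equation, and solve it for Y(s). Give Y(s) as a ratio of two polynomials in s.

Y(s) = (-s - 6)/(s^2 + 6*s - 7)

Transform both sides with L{·}.
Using L{y'} = sY - y(0) = sY - (-1), the left side becomes (s - 1)Y - (-1).
The right side is L{e^(-7*t)} = 1/(s + 7).
So (s - 1)Y = 1/(s + 7) + (-1).
Solve for Y(s) and write it as one ratio of polynomials.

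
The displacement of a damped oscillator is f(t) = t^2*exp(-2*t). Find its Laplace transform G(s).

G(s) = 2/(s + 2)^3

L{e^(-2t)} = 1/(s + 2).
Then apply L{t^2·g(t)} = (-1)^2 d^2/ds^2[H(s)] with H(s) = 1/(s + 2):
differentiating 2 times and applying the sign gives 2/(s + 2)^3.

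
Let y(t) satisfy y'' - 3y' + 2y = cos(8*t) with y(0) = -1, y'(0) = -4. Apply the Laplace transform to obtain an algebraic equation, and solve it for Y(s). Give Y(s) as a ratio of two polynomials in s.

Y(s) = (-s^3 - s^2 - 63*s - 64)/(s^4 - 3*s^3 + 66*s^2 - 192*s + 128)

Transform both sides with L{·}.
With L{y''} = s^2 Y - s·y(0) - y'(0) and L{y'} = sY - y(0), with y(0) = -1, y'(0) = -4: the LHS transforms to (s^2 - 3*s + 2)Y - (-s - 1).
The right side is L{cos(8*t)} = s/(s^2 + 64).
So (s^2 - 3*s + 2)Y = s/(s^2 + 64) + (-s - 1).
Solve for Y(s) and write it as one ratio of polynomials.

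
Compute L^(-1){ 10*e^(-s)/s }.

The factor e^(-s) signals a time shift by c = 1 (second shifting theorem).
L{10} = 10/s, so L^-1{10/s} = 10.
Hence the inverse is u(t - 1) times that function evaluated at t - 1.

Heaviside(t - 1)*(10)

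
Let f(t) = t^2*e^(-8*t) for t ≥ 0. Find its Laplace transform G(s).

L{e^(-8t)} = 1/(s + 8).
Then apply L{t^2·g(t)} = (-1)^2 d^2/ds^2[H(s)] with H(s) = 1/(s + 8):
differentiating 2 times and applying the sign gives 2/(s + 8)^3.

G(s) = 2/(s + 8)^3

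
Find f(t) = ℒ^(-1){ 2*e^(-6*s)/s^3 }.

f(t) = Heaviside(t - 6)*((t - 6)^2)

The factor e^(-6s) signals a time shift by c = 6 (second shifting theorem).
L{t^2} = 2!/s^3 = 2/s^3, so L^-1{2/s^3} = t^2.
Hence the inverse is u(t - 6) times that function evaluated at t - 6.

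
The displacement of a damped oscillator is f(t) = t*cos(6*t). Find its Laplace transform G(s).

G(s) = (s - 6)*(s + 6)/(s^2 + 36)^2

L{cos(6t)} = s/(s^2 + 36).
Then apply L{t·g(t)} = -d/ds[H(s)] with H(s) = s/(s^2 + 36):
differentiating 1 time and applying the sign gives (s - 6)*(s + 6)/(s^2 + 36)^2.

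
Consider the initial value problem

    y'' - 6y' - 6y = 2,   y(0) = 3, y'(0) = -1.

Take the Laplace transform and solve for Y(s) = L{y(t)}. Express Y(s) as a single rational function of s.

Y(s) = (3*s^2 - 19*s + 2)/(s^3 - 6*s^2 - 6*s)

Take the Laplace transform of both sides.
The derivative rules (L{y''} = s^2 Y - s·y(0) - y'(0) and L{y'} = sY - y(0), with y(0) = 3, y'(0) = -1) turn the left side into (s^2 - 6*s - 6)Y - (3*s - 19).
The right side is L{2} = 2/s.
So (s^2 - 6*s - 6)Y = 2/s + (3*s - 19).
Solve for Y(s) and write it as one ratio of polynomials.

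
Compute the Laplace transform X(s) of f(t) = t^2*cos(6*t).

X(s) = 2*s*(s^2 - 108)/(s^2 + 36)^3

L{cos(6t)} = s/(s^2 + 36).
Then apply L{t^2·g(t)} = (-1)^2 d^2/ds^2[G(s)] with G(s) = s/(s^2 + 36):
differentiating 2 times and applying the sign gives 2*s*(s^2 - 108)/(s^2 + 36)^3.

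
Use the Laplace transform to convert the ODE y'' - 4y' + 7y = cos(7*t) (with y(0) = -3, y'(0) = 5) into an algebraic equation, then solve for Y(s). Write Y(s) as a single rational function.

Y(s) = (-3*s^3 + 17*s^2 - 146*s + 833)/(s^4 - 4*s^3 + 56*s^2 - 196*s + 343)

Laplace-transform each side.
With L{y''} = s^2 Y - s·y(0) - y'(0) and L{y'} = sY - y(0), with y(0) = -3, y'(0) = 5: the LHS transforms to (s^2 - 4*s + 7)Y - (-3*s + 17).
The right side is L{cos(7*t)} = s/(s^2 + 49).
So (s^2 - 4*s + 7)Y = s/(s^2 + 49) + (-3*s + 17).
Divide through and combine into a single rational function.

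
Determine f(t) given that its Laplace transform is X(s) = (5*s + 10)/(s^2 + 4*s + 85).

Rewrite the denominator: s^2 + 4*s + 85 = (s + 2)^2 + 81.
The form in (s + 2) signals a first-shifting-theorem factor e^(-2t).
Since L{cos(9t)} = s/(s^2 + 81), the inverse is exp(-2*t)*cos(9*t), scaled by 5.

f(t) = 5*exp(-2*t)*cos(9*t)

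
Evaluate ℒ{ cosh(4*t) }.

s/(s^2 - 16)

L{cosh(4t)} = s/(s^2 - 16).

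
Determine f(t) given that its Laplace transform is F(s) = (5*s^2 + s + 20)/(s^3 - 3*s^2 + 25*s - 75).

Factor the denominator: s^3 - 3*s^2 + 25*s - 75 = (s - 3)*(s^2 + 25).
Partial fraction decomposition gives [2/(s - 3)] + [3*s/(s^2 + 25)] + [10/(s^2 + 25)].
Invert each term: 2/(s - 3) ↔ 2e^(3t); 3·s/(s^2 + 25) ↔ 3cos(5t); 2·5/(s^2 + 25) ↔ 2sin(5t).

f(t) = 2*exp(3*t) + 2*sin(5*t) + 3*cos(5*t)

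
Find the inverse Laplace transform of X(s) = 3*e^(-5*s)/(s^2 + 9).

The factor e^(-5s) signals a time shift by c = 5 (second shifting theorem).
L{sin(3t)} = 3/(s^2 + 9), so L^-1{3/(s^2 + 9)} = sin(3*t).
Hence the inverse is u(t - 5) times that function evaluated at t - 5.

Heaviside(t - 5)*(sin(3*t - 15))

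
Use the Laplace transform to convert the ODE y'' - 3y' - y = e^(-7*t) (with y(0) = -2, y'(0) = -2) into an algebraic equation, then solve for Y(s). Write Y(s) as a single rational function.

Laplace-transform each side.
With L{y''} = s^2 Y - s·y(0) - y'(0) and L{y'} = sY - y(0), with y(0) = -2, y'(0) = -2: the LHS transforms to (s^2 - 3*s - 1)Y - (-2*s + 4).
The right side is L{e^(-7*t)} = 1/(s + 7).
So (s^2 - 3*s - 1)Y = 1/(s + 7) + (-2*s + 4).
Isolate Y and clear denominators.

Y(s) = (-2*s^2 - 10*s + 29)/(s^3 + 4*s^2 - 22*s - 7)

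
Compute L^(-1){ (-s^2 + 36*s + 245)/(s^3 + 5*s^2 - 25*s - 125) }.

Factor the denominator: s^3 + 5*s^2 - 25*s - 125 = (s - 5)*(s + 5)^2.
Partial fraction decomposition gives [-5/(s + 5)] + [-4/(s + 5)^2] + [4/(s - 5)].
Invert each term: -5/(s + 5) ↔ -5e^(-5t); -4/(s + 5)^2 ↔ -4t·e^(-5t); 4/(s - 5) ↔ 4e^(5t).

-4*t*exp(-5*t) + 4*exp(5*t) - 5*exp(-5*t)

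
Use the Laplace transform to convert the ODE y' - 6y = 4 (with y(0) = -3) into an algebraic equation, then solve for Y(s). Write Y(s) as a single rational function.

Take the Laplace transform of both sides.
Using L{y'} = sY - y(0) = sY - (-3), the left side becomes (s - 6)Y - (-3).
The right side is L{4} = 4/s.
So (s - 6)Y = 4/s + (-3).
Isolate Y and clear denominators.

Y(s) = (-3*s + 4)/(s^2 - 6*s)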